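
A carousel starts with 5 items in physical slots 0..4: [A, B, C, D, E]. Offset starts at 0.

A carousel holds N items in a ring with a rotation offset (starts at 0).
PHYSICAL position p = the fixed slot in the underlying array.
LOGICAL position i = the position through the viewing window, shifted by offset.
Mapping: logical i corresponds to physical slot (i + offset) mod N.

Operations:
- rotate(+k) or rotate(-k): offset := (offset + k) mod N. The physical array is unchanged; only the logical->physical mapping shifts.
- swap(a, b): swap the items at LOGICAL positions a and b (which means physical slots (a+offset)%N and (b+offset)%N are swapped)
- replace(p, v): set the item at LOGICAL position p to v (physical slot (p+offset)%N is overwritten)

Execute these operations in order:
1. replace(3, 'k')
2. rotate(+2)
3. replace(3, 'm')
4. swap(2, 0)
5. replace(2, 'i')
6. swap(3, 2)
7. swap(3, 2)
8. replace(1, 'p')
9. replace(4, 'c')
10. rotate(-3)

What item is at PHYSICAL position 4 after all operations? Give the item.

After op 1 (replace(3, 'k')): offset=0, physical=[A,B,C,k,E], logical=[A,B,C,k,E]
After op 2 (rotate(+2)): offset=2, physical=[A,B,C,k,E], logical=[C,k,E,A,B]
After op 3 (replace(3, 'm')): offset=2, physical=[m,B,C,k,E], logical=[C,k,E,m,B]
After op 4 (swap(2, 0)): offset=2, physical=[m,B,E,k,C], logical=[E,k,C,m,B]
After op 5 (replace(2, 'i')): offset=2, physical=[m,B,E,k,i], logical=[E,k,i,m,B]
After op 6 (swap(3, 2)): offset=2, physical=[i,B,E,k,m], logical=[E,k,m,i,B]
After op 7 (swap(3, 2)): offset=2, physical=[m,B,E,k,i], logical=[E,k,i,m,B]
After op 8 (replace(1, 'p')): offset=2, physical=[m,B,E,p,i], logical=[E,p,i,m,B]
After op 9 (replace(4, 'c')): offset=2, physical=[m,c,E,p,i], logical=[E,p,i,m,c]
After op 10 (rotate(-3)): offset=4, physical=[m,c,E,p,i], logical=[i,m,c,E,p]

Answer: i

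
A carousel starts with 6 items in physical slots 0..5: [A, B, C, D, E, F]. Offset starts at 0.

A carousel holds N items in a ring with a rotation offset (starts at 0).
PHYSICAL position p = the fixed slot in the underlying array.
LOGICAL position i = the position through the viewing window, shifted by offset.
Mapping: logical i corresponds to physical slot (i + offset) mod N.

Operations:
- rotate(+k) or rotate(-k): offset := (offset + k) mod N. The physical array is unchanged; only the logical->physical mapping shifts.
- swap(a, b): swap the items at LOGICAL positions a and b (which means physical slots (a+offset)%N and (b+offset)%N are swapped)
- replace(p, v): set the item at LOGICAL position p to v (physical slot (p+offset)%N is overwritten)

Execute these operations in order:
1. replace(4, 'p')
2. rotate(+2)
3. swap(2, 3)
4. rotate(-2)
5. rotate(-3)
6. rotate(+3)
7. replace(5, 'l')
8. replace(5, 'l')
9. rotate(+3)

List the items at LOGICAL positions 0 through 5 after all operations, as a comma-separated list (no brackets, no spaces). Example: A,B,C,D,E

After op 1 (replace(4, 'p')): offset=0, physical=[A,B,C,D,p,F], logical=[A,B,C,D,p,F]
After op 2 (rotate(+2)): offset=2, physical=[A,B,C,D,p,F], logical=[C,D,p,F,A,B]
After op 3 (swap(2, 3)): offset=2, physical=[A,B,C,D,F,p], logical=[C,D,F,p,A,B]
After op 4 (rotate(-2)): offset=0, physical=[A,B,C,D,F,p], logical=[A,B,C,D,F,p]
After op 5 (rotate(-3)): offset=3, physical=[A,B,C,D,F,p], logical=[D,F,p,A,B,C]
After op 6 (rotate(+3)): offset=0, physical=[A,B,C,D,F,p], logical=[A,B,C,D,F,p]
After op 7 (replace(5, 'l')): offset=0, physical=[A,B,C,D,F,l], logical=[A,B,C,D,F,l]
After op 8 (replace(5, 'l')): offset=0, physical=[A,B,C,D,F,l], logical=[A,B,C,D,F,l]
After op 9 (rotate(+3)): offset=3, physical=[A,B,C,D,F,l], logical=[D,F,l,A,B,C]

Answer: D,F,l,A,B,C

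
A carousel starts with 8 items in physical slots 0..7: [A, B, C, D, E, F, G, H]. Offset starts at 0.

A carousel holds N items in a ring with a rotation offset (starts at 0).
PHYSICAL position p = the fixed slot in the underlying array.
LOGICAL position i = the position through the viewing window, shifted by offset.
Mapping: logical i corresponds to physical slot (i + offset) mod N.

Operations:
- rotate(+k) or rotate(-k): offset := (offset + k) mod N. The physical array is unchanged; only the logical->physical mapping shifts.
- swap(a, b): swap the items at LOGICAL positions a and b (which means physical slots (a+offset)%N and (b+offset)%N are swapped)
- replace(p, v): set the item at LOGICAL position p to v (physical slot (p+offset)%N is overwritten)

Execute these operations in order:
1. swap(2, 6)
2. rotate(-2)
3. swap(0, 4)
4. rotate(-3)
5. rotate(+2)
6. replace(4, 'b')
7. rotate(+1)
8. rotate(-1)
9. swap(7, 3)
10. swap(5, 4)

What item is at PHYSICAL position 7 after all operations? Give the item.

Answer: H

Derivation:
After op 1 (swap(2, 6)): offset=0, physical=[A,B,G,D,E,F,C,H], logical=[A,B,G,D,E,F,C,H]
After op 2 (rotate(-2)): offset=6, physical=[A,B,G,D,E,F,C,H], logical=[C,H,A,B,G,D,E,F]
After op 3 (swap(0, 4)): offset=6, physical=[A,B,C,D,E,F,G,H], logical=[G,H,A,B,C,D,E,F]
After op 4 (rotate(-3)): offset=3, physical=[A,B,C,D,E,F,G,H], logical=[D,E,F,G,H,A,B,C]
After op 5 (rotate(+2)): offset=5, physical=[A,B,C,D,E,F,G,H], logical=[F,G,H,A,B,C,D,E]
After op 6 (replace(4, 'b')): offset=5, physical=[A,b,C,D,E,F,G,H], logical=[F,G,H,A,b,C,D,E]
After op 7 (rotate(+1)): offset=6, physical=[A,b,C,D,E,F,G,H], logical=[G,H,A,b,C,D,E,F]
After op 8 (rotate(-1)): offset=5, physical=[A,b,C,D,E,F,G,H], logical=[F,G,H,A,b,C,D,E]
After op 9 (swap(7, 3)): offset=5, physical=[E,b,C,D,A,F,G,H], logical=[F,G,H,E,b,C,D,A]
After op 10 (swap(5, 4)): offset=5, physical=[E,C,b,D,A,F,G,H], logical=[F,G,H,E,C,b,D,A]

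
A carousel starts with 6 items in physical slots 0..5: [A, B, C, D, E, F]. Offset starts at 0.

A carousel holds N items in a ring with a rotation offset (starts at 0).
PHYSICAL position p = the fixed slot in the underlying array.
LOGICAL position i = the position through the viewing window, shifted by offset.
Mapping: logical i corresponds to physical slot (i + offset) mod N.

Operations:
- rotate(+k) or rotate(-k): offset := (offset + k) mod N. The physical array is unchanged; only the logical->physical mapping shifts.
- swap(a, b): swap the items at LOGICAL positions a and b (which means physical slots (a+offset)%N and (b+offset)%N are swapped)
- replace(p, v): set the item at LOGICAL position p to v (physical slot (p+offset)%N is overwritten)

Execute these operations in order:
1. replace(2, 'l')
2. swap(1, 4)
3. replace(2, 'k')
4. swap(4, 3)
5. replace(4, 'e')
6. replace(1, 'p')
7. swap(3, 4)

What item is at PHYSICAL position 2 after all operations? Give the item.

After op 1 (replace(2, 'l')): offset=0, physical=[A,B,l,D,E,F], logical=[A,B,l,D,E,F]
After op 2 (swap(1, 4)): offset=0, physical=[A,E,l,D,B,F], logical=[A,E,l,D,B,F]
After op 3 (replace(2, 'k')): offset=0, physical=[A,E,k,D,B,F], logical=[A,E,k,D,B,F]
After op 4 (swap(4, 3)): offset=0, physical=[A,E,k,B,D,F], logical=[A,E,k,B,D,F]
After op 5 (replace(4, 'e')): offset=0, physical=[A,E,k,B,e,F], logical=[A,E,k,B,e,F]
After op 6 (replace(1, 'p')): offset=0, physical=[A,p,k,B,e,F], logical=[A,p,k,B,e,F]
After op 7 (swap(3, 4)): offset=0, physical=[A,p,k,e,B,F], logical=[A,p,k,e,B,F]

Answer: k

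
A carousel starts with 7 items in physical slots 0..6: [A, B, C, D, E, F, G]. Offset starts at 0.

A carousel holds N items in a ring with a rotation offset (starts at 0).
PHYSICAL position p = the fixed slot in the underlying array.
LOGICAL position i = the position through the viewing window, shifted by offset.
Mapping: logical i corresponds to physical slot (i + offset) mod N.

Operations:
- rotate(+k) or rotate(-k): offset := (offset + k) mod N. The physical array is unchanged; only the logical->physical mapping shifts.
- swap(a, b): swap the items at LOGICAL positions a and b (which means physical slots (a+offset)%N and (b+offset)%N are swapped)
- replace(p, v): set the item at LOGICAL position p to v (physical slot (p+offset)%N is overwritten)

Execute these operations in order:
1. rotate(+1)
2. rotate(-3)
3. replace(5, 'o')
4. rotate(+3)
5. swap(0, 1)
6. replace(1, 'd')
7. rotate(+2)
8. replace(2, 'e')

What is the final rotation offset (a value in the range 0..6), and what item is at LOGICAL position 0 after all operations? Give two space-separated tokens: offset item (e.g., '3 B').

Answer: 3 o

Derivation:
After op 1 (rotate(+1)): offset=1, physical=[A,B,C,D,E,F,G], logical=[B,C,D,E,F,G,A]
After op 2 (rotate(-3)): offset=5, physical=[A,B,C,D,E,F,G], logical=[F,G,A,B,C,D,E]
After op 3 (replace(5, 'o')): offset=5, physical=[A,B,C,o,E,F,G], logical=[F,G,A,B,C,o,E]
After op 4 (rotate(+3)): offset=1, physical=[A,B,C,o,E,F,G], logical=[B,C,o,E,F,G,A]
After op 5 (swap(0, 1)): offset=1, physical=[A,C,B,o,E,F,G], logical=[C,B,o,E,F,G,A]
After op 6 (replace(1, 'd')): offset=1, physical=[A,C,d,o,E,F,G], logical=[C,d,o,E,F,G,A]
After op 7 (rotate(+2)): offset=3, physical=[A,C,d,o,E,F,G], logical=[o,E,F,G,A,C,d]
After op 8 (replace(2, 'e')): offset=3, physical=[A,C,d,o,E,e,G], logical=[o,E,e,G,A,C,d]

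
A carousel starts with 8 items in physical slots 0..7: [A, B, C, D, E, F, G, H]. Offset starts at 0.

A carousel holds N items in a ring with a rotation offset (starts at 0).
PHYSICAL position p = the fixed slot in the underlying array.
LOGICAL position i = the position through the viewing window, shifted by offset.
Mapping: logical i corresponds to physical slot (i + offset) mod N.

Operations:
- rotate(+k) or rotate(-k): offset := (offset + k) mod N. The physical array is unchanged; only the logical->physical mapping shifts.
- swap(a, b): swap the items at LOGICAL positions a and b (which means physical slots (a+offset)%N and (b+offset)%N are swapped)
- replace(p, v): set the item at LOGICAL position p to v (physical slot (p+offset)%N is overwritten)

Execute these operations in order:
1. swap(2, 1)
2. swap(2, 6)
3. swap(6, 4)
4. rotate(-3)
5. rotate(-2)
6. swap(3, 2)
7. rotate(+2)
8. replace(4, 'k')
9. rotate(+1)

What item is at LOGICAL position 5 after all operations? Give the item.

Answer: D

Derivation:
After op 1 (swap(2, 1)): offset=0, physical=[A,C,B,D,E,F,G,H], logical=[A,C,B,D,E,F,G,H]
After op 2 (swap(2, 6)): offset=0, physical=[A,C,G,D,E,F,B,H], logical=[A,C,G,D,E,F,B,H]
After op 3 (swap(6, 4)): offset=0, physical=[A,C,G,D,B,F,E,H], logical=[A,C,G,D,B,F,E,H]
After op 4 (rotate(-3)): offset=5, physical=[A,C,G,D,B,F,E,H], logical=[F,E,H,A,C,G,D,B]
After op 5 (rotate(-2)): offset=3, physical=[A,C,G,D,B,F,E,H], logical=[D,B,F,E,H,A,C,G]
After op 6 (swap(3, 2)): offset=3, physical=[A,C,G,D,B,E,F,H], logical=[D,B,E,F,H,A,C,G]
After op 7 (rotate(+2)): offset=5, physical=[A,C,G,D,B,E,F,H], logical=[E,F,H,A,C,G,D,B]
After op 8 (replace(4, 'k')): offset=5, physical=[A,k,G,D,B,E,F,H], logical=[E,F,H,A,k,G,D,B]
After op 9 (rotate(+1)): offset=6, physical=[A,k,G,D,B,E,F,H], logical=[F,H,A,k,G,D,B,E]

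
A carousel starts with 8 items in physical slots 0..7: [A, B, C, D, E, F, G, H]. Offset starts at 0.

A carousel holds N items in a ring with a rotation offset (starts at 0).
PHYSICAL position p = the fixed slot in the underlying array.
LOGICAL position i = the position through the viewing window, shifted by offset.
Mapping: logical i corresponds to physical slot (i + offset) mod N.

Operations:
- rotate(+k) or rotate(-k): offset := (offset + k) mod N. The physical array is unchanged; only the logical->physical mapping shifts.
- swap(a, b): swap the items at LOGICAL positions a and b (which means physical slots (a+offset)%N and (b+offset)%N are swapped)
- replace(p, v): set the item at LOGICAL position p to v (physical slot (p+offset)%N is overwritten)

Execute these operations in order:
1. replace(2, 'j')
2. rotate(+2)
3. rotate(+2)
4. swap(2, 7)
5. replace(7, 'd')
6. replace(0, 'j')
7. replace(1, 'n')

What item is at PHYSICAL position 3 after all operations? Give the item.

After op 1 (replace(2, 'j')): offset=0, physical=[A,B,j,D,E,F,G,H], logical=[A,B,j,D,E,F,G,H]
After op 2 (rotate(+2)): offset=2, physical=[A,B,j,D,E,F,G,H], logical=[j,D,E,F,G,H,A,B]
After op 3 (rotate(+2)): offset=4, physical=[A,B,j,D,E,F,G,H], logical=[E,F,G,H,A,B,j,D]
After op 4 (swap(2, 7)): offset=4, physical=[A,B,j,G,E,F,D,H], logical=[E,F,D,H,A,B,j,G]
After op 5 (replace(7, 'd')): offset=4, physical=[A,B,j,d,E,F,D,H], logical=[E,F,D,H,A,B,j,d]
After op 6 (replace(0, 'j')): offset=4, physical=[A,B,j,d,j,F,D,H], logical=[j,F,D,H,A,B,j,d]
After op 7 (replace(1, 'n')): offset=4, physical=[A,B,j,d,j,n,D,H], logical=[j,n,D,H,A,B,j,d]

Answer: d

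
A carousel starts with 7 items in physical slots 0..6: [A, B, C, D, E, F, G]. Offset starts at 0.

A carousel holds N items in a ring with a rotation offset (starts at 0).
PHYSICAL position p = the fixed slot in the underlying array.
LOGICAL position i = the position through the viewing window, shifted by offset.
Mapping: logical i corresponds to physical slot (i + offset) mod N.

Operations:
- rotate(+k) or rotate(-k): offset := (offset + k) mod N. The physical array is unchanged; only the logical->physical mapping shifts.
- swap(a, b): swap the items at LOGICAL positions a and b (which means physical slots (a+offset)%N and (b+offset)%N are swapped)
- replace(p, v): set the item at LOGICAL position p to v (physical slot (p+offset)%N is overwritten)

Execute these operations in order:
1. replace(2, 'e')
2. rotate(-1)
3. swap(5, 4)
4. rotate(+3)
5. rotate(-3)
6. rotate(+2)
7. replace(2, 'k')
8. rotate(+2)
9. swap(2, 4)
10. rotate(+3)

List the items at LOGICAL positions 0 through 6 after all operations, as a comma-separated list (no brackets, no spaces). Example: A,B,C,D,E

After op 1 (replace(2, 'e')): offset=0, physical=[A,B,e,D,E,F,G], logical=[A,B,e,D,E,F,G]
After op 2 (rotate(-1)): offset=6, physical=[A,B,e,D,E,F,G], logical=[G,A,B,e,D,E,F]
After op 3 (swap(5, 4)): offset=6, physical=[A,B,e,E,D,F,G], logical=[G,A,B,e,E,D,F]
After op 4 (rotate(+3)): offset=2, physical=[A,B,e,E,D,F,G], logical=[e,E,D,F,G,A,B]
After op 5 (rotate(-3)): offset=6, physical=[A,B,e,E,D,F,G], logical=[G,A,B,e,E,D,F]
After op 6 (rotate(+2)): offset=1, physical=[A,B,e,E,D,F,G], logical=[B,e,E,D,F,G,A]
After op 7 (replace(2, 'k')): offset=1, physical=[A,B,e,k,D,F,G], logical=[B,e,k,D,F,G,A]
After op 8 (rotate(+2)): offset=3, physical=[A,B,e,k,D,F,G], logical=[k,D,F,G,A,B,e]
After op 9 (swap(2, 4)): offset=3, physical=[F,B,e,k,D,A,G], logical=[k,D,A,G,F,B,e]
After op 10 (rotate(+3)): offset=6, physical=[F,B,e,k,D,A,G], logical=[G,F,B,e,k,D,A]

Answer: G,F,B,e,k,D,A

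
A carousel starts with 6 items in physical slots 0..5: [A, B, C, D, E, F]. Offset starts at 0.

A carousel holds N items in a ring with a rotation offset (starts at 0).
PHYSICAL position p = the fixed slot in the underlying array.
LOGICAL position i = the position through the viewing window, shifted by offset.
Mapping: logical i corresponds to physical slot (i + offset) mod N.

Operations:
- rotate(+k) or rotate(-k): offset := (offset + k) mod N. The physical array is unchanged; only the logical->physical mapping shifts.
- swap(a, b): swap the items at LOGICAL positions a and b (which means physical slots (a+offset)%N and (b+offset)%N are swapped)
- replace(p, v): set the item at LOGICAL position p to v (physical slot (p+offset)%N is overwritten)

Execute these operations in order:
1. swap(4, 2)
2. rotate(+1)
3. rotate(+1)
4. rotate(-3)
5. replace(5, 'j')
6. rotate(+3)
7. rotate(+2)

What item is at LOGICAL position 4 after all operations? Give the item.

Answer: E

Derivation:
After op 1 (swap(4, 2)): offset=0, physical=[A,B,E,D,C,F], logical=[A,B,E,D,C,F]
After op 2 (rotate(+1)): offset=1, physical=[A,B,E,D,C,F], logical=[B,E,D,C,F,A]
After op 3 (rotate(+1)): offset=2, physical=[A,B,E,D,C,F], logical=[E,D,C,F,A,B]
After op 4 (rotate(-3)): offset=5, physical=[A,B,E,D,C,F], logical=[F,A,B,E,D,C]
After op 5 (replace(5, 'j')): offset=5, physical=[A,B,E,D,j,F], logical=[F,A,B,E,D,j]
After op 6 (rotate(+3)): offset=2, physical=[A,B,E,D,j,F], logical=[E,D,j,F,A,B]
After op 7 (rotate(+2)): offset=4, physical=[A,B,E,D,j,F], logical=[j,F,A,B,E,D]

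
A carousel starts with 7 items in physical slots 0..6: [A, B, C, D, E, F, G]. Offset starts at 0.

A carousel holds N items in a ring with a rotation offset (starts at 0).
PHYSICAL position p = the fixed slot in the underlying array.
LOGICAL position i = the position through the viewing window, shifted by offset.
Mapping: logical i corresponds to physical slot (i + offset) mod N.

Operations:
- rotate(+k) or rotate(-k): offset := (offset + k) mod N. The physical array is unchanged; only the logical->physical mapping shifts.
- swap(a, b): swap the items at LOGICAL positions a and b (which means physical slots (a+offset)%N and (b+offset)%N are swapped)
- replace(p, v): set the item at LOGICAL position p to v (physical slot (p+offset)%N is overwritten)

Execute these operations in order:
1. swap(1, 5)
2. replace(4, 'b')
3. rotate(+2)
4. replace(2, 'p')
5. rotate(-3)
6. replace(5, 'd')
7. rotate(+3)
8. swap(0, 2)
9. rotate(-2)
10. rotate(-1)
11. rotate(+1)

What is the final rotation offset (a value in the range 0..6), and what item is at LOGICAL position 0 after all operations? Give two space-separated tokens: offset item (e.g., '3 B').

Answer: 0 A

Derivation:
After op 1 (swap(1, 5)): offset=0, physical=[A,F,C,D,E,B,G], logical=[A,F,C,D,E,B,G]
After op 2 (replace(4, 'b')): offset=0, physical=[A,F,C,D,b,B,G], logical=[A,F,C,D,b,B,G]
After op 3 (rotate(+2)): offset=2, physical=[A,F,C,D,b,B,G], logical=[C,D,b,B,G,A,F]
After op 4 (replace(2, 'p')): offset=2, physical=[A,F,C,D,p,B,G], logical=[C,D,p,B,G,A,F]
After op 5 (rotate(-3)): offset=6, physical=[A,F,C,D,p,B,G], logical=[G,A,F,C,D,p,B]
After op 6 (replace(5, 'd')): offset=6, physical=[A,F,C,D,d,B,G], logical=[G,A,F,C,D,d,B]
After op 7 (rotate(+3)): offset=2, physical=[A,F,C,D,d,B,G], logical=[C,D,d,B,G,A,F]
After op 8 (swap(0, 2)): offset=2, physical=[A,F,d,D,C,B,G], logical=[d,D,C,B,G,A,F]
After op 9 (rotate(-2)): offset=0, physical=[A,F,d,D,C,B,G], logical=[A,F,d,D,C,B,G]
After op 10 (rotate(-1)): offset=6, physical=[A,F,d,D,C,B,G], logical=[G,A,F,d,D,C,B]
After op 11 (rotate(+1)): offset=0, physical=[A,F,d,D,C,B,G], logical=[A,F,d,D,C,B,G]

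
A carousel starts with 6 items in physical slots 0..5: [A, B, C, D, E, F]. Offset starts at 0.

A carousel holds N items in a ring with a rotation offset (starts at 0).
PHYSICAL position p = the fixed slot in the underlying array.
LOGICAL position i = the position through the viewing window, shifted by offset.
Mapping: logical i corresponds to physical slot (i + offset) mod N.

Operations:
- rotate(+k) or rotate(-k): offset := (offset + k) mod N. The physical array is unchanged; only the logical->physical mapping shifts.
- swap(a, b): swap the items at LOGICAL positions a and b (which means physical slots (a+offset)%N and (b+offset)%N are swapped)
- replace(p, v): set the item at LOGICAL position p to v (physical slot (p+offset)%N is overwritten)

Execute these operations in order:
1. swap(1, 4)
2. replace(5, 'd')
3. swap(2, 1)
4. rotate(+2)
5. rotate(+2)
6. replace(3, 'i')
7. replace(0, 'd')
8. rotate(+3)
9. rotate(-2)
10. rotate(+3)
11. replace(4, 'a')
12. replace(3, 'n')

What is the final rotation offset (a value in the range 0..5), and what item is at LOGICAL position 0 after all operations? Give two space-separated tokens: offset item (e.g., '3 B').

After op 1 (swap(1, 4)): offset=0, physical=[A,E,C,D,B,F], logical=[A,E,C,D,B,F]
After op 2 (replace(5, 'd')): offset=0, physical=[A,E,C,D,B,d], logical=[A,E,C,D,B,d]
After op 3 (swap(2, 1)): offset=0, physical=[A,C,E,D,B,d], logical=[A,C,E,D,B,d]
After op 4 (rotate(+2)): offset=2, physical=[A,C,E,D,B,d], logical=[E,D,B,d,A,C]
After op 5 (rotate(+2)): offset=4, physical=[A,C,E,D,B,d], logical=[B,d,A,C,E,D]
After op 6 (replace(3, 'i')): offset=4, physical=[A,i,E,D,B,d], logical=[B,d,A,i,E,D]
After op 7 (replace(0, 'd')): offset=4, physical=[A,i,E,D,d,d], logical=[d,d,A,i,E,D]
After op 8 (rotate(+3)): offset=1, physical=[A,i,E,D,d,d], logical=[i,E,D,d,d,A]
After op 9 (rotate(-2)): offset=5, physical=[A,i,E,D,d,d], logical=[d,A,i,E,D,d]
After op 10 (rotate(+3)): offset=2, physical=[A,i,E,D,d,d], logical=[E,D,d,d,A,i]
After op 11 (replace(4, 'a')): offset=2, physical=[a,i,E,D,d,d], logical=[E,D,d,d,a,i]
After op 12 (replace(3, 'n')): offset=2, physical=[a,i,E,D,d,n], logical=[E,D,d,n,a,i]

Answer: 2 E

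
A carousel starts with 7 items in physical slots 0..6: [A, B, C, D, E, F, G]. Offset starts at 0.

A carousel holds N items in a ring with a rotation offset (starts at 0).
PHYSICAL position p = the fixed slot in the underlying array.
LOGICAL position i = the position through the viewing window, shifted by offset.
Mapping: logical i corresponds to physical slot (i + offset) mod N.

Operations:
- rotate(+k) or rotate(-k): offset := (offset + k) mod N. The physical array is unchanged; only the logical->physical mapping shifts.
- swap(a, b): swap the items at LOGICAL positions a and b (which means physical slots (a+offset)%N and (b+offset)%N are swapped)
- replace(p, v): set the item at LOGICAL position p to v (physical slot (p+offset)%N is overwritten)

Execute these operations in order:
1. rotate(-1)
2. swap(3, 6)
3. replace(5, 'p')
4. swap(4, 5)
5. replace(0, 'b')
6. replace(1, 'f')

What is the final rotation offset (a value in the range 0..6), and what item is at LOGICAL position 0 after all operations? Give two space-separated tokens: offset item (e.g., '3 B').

Answer: 6 b

Derivation:
After op 1 (rotate(-1)): offset=6, physical=[A,B,C,D,E,F,G], logical=[G,A,B,C,D,E,F]
After op 2 (swap(3, 6)): offset=6, physical=[A,B,F,D,E,C,G], logical=[G,A,B,F,D,E,C]
After op 3 (replace(5, 'p')): offset=6, physical=[A,B,F,D,p,C,G], logical=[G,A,B,F,D,p,C]
After op 4 (swap(4, 5)): offset=6, physical=[A,B,F,p,D,C,G], logical=[G,A,B,F,p,D,C]
After op 5 (replace(0, 'b')): offset=6, physical=[A,B,F,p,D,C,b], logical=[b,A,B,F,p,D,C]
After op 6 (replace(1, 'f')): offset=6, physical=[f,B,F,p,D,C,b], logical=[b,f,B,F,p,D,C]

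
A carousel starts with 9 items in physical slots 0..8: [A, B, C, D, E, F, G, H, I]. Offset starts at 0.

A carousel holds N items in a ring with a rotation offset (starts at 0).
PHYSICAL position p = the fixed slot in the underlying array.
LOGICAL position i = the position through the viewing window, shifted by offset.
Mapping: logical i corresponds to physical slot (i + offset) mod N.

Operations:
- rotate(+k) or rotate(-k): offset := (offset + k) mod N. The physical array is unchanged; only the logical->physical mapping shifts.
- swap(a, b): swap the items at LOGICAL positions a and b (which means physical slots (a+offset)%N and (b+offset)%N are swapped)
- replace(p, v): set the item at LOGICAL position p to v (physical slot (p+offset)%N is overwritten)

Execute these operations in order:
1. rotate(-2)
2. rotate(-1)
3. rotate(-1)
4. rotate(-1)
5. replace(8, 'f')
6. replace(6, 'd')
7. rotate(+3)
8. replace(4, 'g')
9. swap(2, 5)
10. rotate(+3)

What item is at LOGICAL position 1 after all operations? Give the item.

After op 1 (rotate(-2)): offset=7, physical=[A,B,C,D,E,F,G,H,I], logical=[H,I,A,B,C,D,E,F,G]
After op 2 (rotate(-1)): offset=6, physical=[A,B,C,D,E,F,G,H,I], logical=[G,H,I,A,B,C,D,E,F]
After op 3 (rotate(-1)): offset=5, physical=[A,B,C,D,E,F,G,H,I], logical=[F,G,H,I,A,B,C,D,E]
After op 4 (rotate(-1)): offset=4, physical=[A,B,C,D,E,F,G,H,I], logical=[E,F,G,H,I,A,B,C,D]
After op 5 (replace(8, 'f')): offset=4, physical=[A,B,C,f,E,F,G,H,I], logical=[E,F,G,H,I,A,B,C,f]
After op 6 (replace(6, 'd')): offset=4, physical=[A,d,C,f,E,F,G,H,I], logical=[E,F,G,H,I,A,d,C,f]
After op 7 (rotate(+3)): offset=7, physical=[A,d,C,f,E,F,G,H,I], logical=[H,I,A,d,C,f,E,F,G]
After op 8 (replace(4, 'g')): offset=7, physical=[A,d,g,f,E,F,G,H,I], logical=[H,I,A,d,g,f,E,F,G]
After op 9 (swap(2, 5)): offset=7, physical=[f,d,g,A,E,F,G,H,I], logical=[H,I,f,d,g,A,E,F,G]
After op 10 (rotate(+3)): offset=1, physical=[f,d,g,A,E,F,G,H,I], logical=[d,g,A,E,F,G,H,I,f]

Answer: g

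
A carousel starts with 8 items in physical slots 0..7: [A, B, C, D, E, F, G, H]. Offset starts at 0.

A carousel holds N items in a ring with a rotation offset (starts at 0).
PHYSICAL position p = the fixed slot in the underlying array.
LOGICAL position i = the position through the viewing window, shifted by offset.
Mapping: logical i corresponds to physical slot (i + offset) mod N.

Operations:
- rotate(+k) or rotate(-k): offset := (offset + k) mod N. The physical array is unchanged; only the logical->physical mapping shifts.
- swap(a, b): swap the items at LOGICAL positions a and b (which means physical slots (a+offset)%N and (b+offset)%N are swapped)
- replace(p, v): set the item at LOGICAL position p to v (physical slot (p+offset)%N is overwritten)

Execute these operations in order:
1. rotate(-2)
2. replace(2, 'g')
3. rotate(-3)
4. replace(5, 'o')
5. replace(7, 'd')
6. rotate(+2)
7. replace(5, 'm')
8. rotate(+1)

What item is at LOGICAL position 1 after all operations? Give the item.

After op 1 (rotate(-2)): offset=6, physical=[A,B,C,D,E,F,G,H], logical=[G,H,A,B,C,D,E,F]
After op 2 (replace(2, 'g')): offset=6, physical=[g,B,C,D,E,F,G,H], logical=[G,H,g,B,C,D,E,F]
After op 3 (rotate(-3)): offset=3, physical=[g,B,C,D,E,F,G,H], logical=[D,E,F,G,H,g,B,C]
After op 4 (replace(5, 'o')): offset=3, physical=[o,B,C,D,E,F,G,H], logical=[D,E,F,G,H,o,B,C]
After op 5 (replace(7, 'd')): offset=3, physical=[o,B,d,D,E,F,G,H], logical=[D,E,F,G,H,o,B,d]
After op 6 (rotate(+2)): offset=5, physical=[o,B,d,D,E,F,G,H], logical=[F,G,H,o,B,d,D,E]
After op 7 (replace(5, 'm')): offset=5, physical=[o,B,m,D,E,F,G,H], logical=[F,G,H,o,B,m,D,E]
After op 8 (rotate(+1)): offset=6, physical=[o,B,m,D,E,F,G,H], logical=[G,H,o,B,m,D,E,F]

Answer: H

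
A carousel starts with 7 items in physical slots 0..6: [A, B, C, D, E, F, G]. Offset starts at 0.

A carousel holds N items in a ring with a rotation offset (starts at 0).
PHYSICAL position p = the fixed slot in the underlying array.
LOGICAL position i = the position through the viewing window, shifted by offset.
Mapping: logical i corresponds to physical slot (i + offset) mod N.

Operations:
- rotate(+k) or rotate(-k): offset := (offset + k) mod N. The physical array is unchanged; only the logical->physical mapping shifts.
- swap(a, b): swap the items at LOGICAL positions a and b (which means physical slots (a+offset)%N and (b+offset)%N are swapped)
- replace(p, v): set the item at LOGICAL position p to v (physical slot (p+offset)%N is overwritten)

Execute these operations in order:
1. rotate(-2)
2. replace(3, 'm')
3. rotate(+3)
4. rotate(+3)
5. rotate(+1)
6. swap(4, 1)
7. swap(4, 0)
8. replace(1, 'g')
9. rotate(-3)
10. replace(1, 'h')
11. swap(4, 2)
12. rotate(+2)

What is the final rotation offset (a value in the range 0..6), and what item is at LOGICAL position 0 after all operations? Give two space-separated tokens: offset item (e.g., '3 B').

Answer: 4 g

Derivation:
After op 1 (rotate(-2)): offset=5, physical=[A,B,C,D,E,F,G], logical=[F,G,A,B,C,D,E]
After op 2 (replace(3, 'm')): offset=5, physical=[A,m,C,D,E,F,G], logical=[F,G,A,m,C,D,E]
After op 3 (rotate(+3)): offset=1, physical=[A,m,C,D,E,F,G], logical=[m,C,D,E,F,G,A]
After op 4 (rotate(+3)): offset=4, physical=[A,m,C,D,E,F,G], logical=[E,F,G,A,m,C,D]
After op 5 (rotate(+1)): offset=5, physical=[A,m,C,D,E,F,G], logical=[F,G,A,m,C,D,E]
After op 6 (swap(4, 1)): offset=5, physical=[A,m,G,D,E,F,C], logical=[F,C,A,m,G,D,E]
After op 7 (swap(4, 0)): offset=5, physical=[A,m,F,D,E,G,C], logical=[G,C,A,m,F,D,E]
After op 8 (replace(1, 'g')): offset=5, physical=[A,m,F,D,E,G,g], logical=[G,g,A,m,F,D,E]
After op 9 (rotate(-3)): offset=2, physical=[A,m,F,D,E,G,g], logical=[F,D,E,G,g,A,m]
After op 10 (replace(1, 'h')): offset=2, physical=[A,m,F,h,E,G,g], logical=[F,h,E,G,g,A,m]
After op 11 (swap(4, 2)): offset=2, physical=[A,m,F,h,g,G,E], logical=[F,h,g,G,E,A,m]
After op 12 (rotate(+2)): offset=4, physical=[A,m,F,h,g,G,E], logical=[g,G,E,A,m,F,h]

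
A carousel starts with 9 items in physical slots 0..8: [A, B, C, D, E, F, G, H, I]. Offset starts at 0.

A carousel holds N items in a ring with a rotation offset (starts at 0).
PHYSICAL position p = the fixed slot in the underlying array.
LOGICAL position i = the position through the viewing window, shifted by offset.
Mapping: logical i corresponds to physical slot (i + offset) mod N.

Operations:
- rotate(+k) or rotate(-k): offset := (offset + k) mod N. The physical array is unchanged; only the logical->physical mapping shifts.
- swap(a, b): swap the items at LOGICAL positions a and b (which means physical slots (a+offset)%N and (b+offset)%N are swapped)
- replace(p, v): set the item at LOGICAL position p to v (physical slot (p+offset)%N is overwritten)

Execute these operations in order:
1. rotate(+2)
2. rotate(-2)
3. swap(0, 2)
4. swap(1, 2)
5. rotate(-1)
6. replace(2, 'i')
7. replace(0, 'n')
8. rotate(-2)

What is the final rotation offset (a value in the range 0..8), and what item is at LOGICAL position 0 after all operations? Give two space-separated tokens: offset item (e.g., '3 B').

After op 1 (rotate(+2)): offset=2, physical=[A,B,C,D,E,F,G,H,I], logical=[C,D,E,F,G,H,I,A,B]
After op 2 (rotate(-2)): offset=0, physical=[A,B,C,D,E,F,G,H,I], logical=[A,B,C,D,E,F,G,H,I]
After op 3 (swap(0, 2)): offset=0, physical=[C,B,A,D,E,F,G,H,I], logical=[C,B,A,D,E,F,G,H,I]
After op 4 (swap(1, 2)): offset=0, physical=[C,A,B,D,E,F,G,H,I], logical=[C,A,B,D,E,F,G,H,I]
After op 5 (rotate(-1)): offset=8, physical=[C,A,B,D,E,F,G,H,I], logical=[I,C,A,B,D,E,F,G,H]
After op 6 (replace(2, 'i')): offset=8, physical=[C,i,B,D,E,F,G,H,I], logical=[I,C,i,B,D,E,F,G,H]
After op 7 (replace(0, 'n')): offset=8, physical=[C,i,B,D,E,F,G,H,n], logical=[n,C,i,B,D,E,F,G,H]
After op 8 (rotate(-2)): offset=6, physical=[C,i,B,D,E,F,G,H,n], logical=[G,H,n,C,i,B,D,E,F]

Answer: 6 G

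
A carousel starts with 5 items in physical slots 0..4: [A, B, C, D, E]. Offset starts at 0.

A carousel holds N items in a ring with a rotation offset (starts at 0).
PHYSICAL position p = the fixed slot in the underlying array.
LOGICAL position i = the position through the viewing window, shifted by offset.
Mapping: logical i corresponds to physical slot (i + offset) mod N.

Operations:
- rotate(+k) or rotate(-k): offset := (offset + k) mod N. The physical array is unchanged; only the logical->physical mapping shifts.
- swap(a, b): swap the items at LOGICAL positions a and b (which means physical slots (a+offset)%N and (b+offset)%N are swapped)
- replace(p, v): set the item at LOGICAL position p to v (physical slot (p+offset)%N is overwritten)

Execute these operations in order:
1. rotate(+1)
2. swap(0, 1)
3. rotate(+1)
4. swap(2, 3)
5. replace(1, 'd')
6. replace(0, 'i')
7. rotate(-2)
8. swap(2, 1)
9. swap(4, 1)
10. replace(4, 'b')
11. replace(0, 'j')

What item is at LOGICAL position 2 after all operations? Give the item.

Answer: C

Derivation:
After op 1 (rotate(+1)): offset=1, physical=[A,B,C,D,E], logical=[B,C,D,E,A]
After op 2 (swap(0, 1)): offset=1, physical=[A,C,B,D,E], logical=[C,B,D,E,A]
After op 3 (rotate(+1)): offset=2, physical=[A,C,B,D,E], logical=[B,D,E,A,C]
After op 4 (swap(2, 3)): offset=2, physical=[E,C,B,D,A], logical=[B,D,A,E,C]
After op 5 (replace(1, 'd')): offset=2, physical=[E,C,B,d,A], logical=[B,d,A,E,C]
After op 6 (replace(0, 'i')): offset=2, physical=[E,C,i,d,A], logical=[i,d,A,E,C]
After op 7 (rotate(-2)): offset=0, physical=[E,C,i,d,A], logical=[E,C,i,d,A]
After op 8 (swap(2, 1)): offset=0, physical=[E,i,C,d,A], logical=[E,i,C,d,A]
After op 9 (swap(4, 1)): offset=0, physical=[E,A,C,d,i], logical=[E,A,C,d,i]
After op 10 (replace(4, 'b')): offset=0, physical=[E,A,C,d,b], logical=[E,A,C,d,b]
After op 11 (replace(0, 'j')): offset=0, physical=[j,A,C,d,b], logical=[j,A,C,d,b]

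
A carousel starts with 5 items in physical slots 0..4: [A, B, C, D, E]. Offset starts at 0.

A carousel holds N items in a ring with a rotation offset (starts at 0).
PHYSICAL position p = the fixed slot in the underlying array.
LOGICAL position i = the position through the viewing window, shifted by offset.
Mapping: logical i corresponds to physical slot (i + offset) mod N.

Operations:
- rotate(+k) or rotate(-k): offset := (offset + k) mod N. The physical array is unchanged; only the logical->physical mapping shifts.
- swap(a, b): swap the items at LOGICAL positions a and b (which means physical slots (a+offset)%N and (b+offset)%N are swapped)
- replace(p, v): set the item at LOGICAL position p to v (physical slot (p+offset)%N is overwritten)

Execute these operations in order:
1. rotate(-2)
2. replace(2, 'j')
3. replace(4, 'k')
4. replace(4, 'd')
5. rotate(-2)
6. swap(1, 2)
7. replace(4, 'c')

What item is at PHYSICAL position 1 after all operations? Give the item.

Answer: B

Derivation:
After op 1 (rotate(-2)): offset=3, physical=[A,B,C,D,E], logical=[D,E,A,B,C]
After op 2 (replace(2, 'j')): offset=3, physical=[j,B,C,D,E], logical=[D,E,j,B,C]
After op 3 (replace(4, 'k')): offset=3, physical=[j,B,k,D,E], logical=[D,E,j,B,k]
After op 4 (replace(4, 'd')): offset=3, physical=[j,B,d,D,E], logical=[D,E,j,B,d]
After op 5 (rotate(-2)): offset=1, physical=[j,B,d,D,E], logical=[B,d,D,E,j]
After op 6 (swap(1, 2)): offset=1, physical=[j,B,D,d,E], logical=[B,D,d,E,j]
After op 7 (replace(4, 'c')): offset=1, physical=[c,B,D,d,E], logical=[B,D,d,E,c]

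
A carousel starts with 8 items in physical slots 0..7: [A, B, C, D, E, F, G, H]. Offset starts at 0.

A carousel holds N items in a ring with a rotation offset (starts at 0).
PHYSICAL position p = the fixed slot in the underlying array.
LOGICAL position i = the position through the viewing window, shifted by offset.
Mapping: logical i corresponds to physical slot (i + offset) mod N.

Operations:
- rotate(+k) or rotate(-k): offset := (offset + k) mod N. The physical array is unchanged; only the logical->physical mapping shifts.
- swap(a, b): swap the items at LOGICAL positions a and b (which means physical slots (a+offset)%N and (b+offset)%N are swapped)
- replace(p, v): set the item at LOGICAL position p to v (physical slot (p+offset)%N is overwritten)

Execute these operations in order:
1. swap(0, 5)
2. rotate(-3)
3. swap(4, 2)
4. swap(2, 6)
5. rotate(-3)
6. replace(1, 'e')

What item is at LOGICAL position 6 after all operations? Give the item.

Answer: F

Derivation:
After op 1 (swap(0, 5)): offset=0, physical=[F,B,C,D,E,A,G,H], logical=[F,B,C,D,E,A,G,H]
After op 2 (rotate(-3)): offset=5, physical=[F,B,C,D,E,A,G,H], logical=[A,G,H,F,B,C,D,E]
After op 3 (swap(4, 2)): offset=5, physical=[F,H,C,D,E,A,G,B], logical=[A,G,B,F,H,C,D,E]
After op 4 (swap(2, 6)): offset=5, physical=[F,H,C,B,E,A,G,D], logical=[A,G,D,F,H,C,B,E]
After op 5 (rotate(-3)): offset=2, physical=[F,H,C,B,E,A,G,D], logical=[C,B,E,A,G,D,F,H]
After op 6 (replace(1, 'e')): offset=2, physical=[F,H,C,e,E,A,G,D], logical=[C,e,E,A,G,D,F,H]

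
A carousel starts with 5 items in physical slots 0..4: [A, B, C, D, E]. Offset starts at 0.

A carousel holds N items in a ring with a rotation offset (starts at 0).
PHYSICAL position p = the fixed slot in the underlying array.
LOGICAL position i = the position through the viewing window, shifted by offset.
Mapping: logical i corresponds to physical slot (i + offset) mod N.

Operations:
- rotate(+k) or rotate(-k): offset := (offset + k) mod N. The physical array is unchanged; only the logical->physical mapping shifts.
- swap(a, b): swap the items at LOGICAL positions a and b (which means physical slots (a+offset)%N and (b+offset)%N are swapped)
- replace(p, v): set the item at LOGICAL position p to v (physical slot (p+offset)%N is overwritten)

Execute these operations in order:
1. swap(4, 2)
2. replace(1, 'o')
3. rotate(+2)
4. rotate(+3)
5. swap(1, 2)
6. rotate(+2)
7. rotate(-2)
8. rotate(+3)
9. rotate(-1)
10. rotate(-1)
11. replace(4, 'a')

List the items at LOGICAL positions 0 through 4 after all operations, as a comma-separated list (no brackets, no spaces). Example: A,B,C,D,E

Answer: E,o,D,C,a

Derivation:
After op 1 (swap(4, 2)): offset=0, physical=[A,B,E,D,C], logical=[A,B,E,D,C]
After op 2 (replace(1, 'o')): offset=0, physical=[A,o,E,D,C], logical=[A,o,E,D,C]
After op 3 (rotate(+2)): offset=2, physical=[A,o,E,D,C], logical=[E,D,C,A,o]
After op 4 (rotate(+3)): offset=0, physical=[A,o,E,D,C], logical=[A,o,E,D,C]
After op 5 (swap(1, 2)): offset=0, physical=[A,E,o,D,C], logical=[A,E,o,D,C]
After op 6 (rotate(+2)): offset=2, physical=[A,E,o,D,C], logical=[o,D,C,A,E]
After op 7 (rotate(-2)): offset=0, physical=[A,E,o,D,C], logical=[A,E,o,D,C]
After op 8 (rotate(+3)): offset=3, physical=[A,E,o,D,C], logical=[D,C,A,E,o]
After op 9 (rotate(-1)): offset=2, physical=[A,E,o,D,C], logical=[o,D,C,A,E]
After op 10 (rotate(-1)): offset=1, physical=[A,E,o,D,C], logical=[E,o,D,C,A]
After op 11 (replace(4, 'a')): offset=1, physical=[a,E,o,D,C], logical=[E,o,D,C,a]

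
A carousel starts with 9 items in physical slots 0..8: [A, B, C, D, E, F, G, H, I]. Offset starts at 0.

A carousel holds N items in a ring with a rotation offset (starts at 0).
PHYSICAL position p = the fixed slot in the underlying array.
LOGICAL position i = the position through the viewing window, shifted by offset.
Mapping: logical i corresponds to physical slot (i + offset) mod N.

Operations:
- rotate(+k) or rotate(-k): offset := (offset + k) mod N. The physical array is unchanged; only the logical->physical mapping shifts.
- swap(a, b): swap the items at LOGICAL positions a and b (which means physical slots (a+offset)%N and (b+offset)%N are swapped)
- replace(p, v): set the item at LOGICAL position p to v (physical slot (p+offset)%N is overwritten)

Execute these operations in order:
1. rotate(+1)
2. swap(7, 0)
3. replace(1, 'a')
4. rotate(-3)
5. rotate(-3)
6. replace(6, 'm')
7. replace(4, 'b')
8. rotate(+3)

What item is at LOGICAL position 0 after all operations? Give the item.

Answer: H

Derivation:
After op 1 (rotate(+1)): offset=1, physical=[A,B,C,D,E,F,G,H,I], logical=[B,C,D,E,F,G,H,I,A]
After op 2 (swap(7, 0)): offset=1, physical=[A,I,C,D,E,F,G,H,B], logical=[I,C,D,E,F,G,H,B,A]
After op 3 (replace(1, 'a')): offset=1, physical=[A,I,a,D,E,F,G,H,B], logical=[I,a,D,E,F,G,H,B,A]
After op 4 (rotate(-3)): offset=7, physical=[A,I,a,D,E,F,G,H,B], logical=[H,B,A,I,a,D,E,F,G]
After op 5 (rotate(-3)): offset=4, physical=[A,I,a,D,E,F,G,H,B], logical=[E,F,G,H,B,A,I,a,D]
After op 6 (replace(6, 'm')): offset=4, physical=[A,m,a,D,E,F,G,H,B], logical=[E,F,G,H,B,A,m,a,D]
After op 7 (replace(4, 'b')): offset=4, physical=[A,m,a,D,E,F,G,H,b], logical=[E,F,G,H,b,A,m,a,D]
After op 8 (rotate(+3)): offset=7, physical=[A,m,a,D,E,F,G,H,b], logical=[H,b,A,m,a,D,E,F,G]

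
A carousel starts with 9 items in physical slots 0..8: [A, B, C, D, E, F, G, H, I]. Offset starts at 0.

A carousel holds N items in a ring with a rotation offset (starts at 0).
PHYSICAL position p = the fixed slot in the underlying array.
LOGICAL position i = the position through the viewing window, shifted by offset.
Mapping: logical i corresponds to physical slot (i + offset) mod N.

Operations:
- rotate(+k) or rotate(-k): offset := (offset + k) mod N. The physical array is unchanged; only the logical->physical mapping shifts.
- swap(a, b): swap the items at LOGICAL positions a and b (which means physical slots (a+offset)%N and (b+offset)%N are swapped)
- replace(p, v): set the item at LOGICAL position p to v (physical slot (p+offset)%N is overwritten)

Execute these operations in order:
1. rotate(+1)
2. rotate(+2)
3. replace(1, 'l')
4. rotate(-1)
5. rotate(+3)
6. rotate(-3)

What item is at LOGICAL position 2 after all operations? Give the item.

Answer: l

Derivation:
After op 1 (rotate(+1)): offset=1, physical=[A,B,C,D,E,F,G,H,I], logical=[B,C,D,E,F,G,H,I,A]
After op 2 (rotate(+2)): offset=3, physical=[A,B,C,D,E,F,G,H,I], logical=[D,E,F,G,H,I,A,B,C]
After op 3 (replace(1, 'l')): offset=3, physical=[A,B,C,D,l,F,G,H,I], logical=[D,l,F,G,H,I,A,B,C]
After op 4 (rotate(-1)): offset=2, physical=[A,B,C,D,l,F,G,H,I], logical=[C,D,l,F,G,H,I,A,B]
After op 5 (rotate(+3)): offset=5, physical=[A,B,C,D,l,F,G,H,I], logical=[F,G,H,I,A,B,C,D,l]
After op 6 (rotate(-3)): offset=2, physical=[A,B,C,D,l,F,G,H,I], logical=[C,D,l,F,G,H,I,A,B]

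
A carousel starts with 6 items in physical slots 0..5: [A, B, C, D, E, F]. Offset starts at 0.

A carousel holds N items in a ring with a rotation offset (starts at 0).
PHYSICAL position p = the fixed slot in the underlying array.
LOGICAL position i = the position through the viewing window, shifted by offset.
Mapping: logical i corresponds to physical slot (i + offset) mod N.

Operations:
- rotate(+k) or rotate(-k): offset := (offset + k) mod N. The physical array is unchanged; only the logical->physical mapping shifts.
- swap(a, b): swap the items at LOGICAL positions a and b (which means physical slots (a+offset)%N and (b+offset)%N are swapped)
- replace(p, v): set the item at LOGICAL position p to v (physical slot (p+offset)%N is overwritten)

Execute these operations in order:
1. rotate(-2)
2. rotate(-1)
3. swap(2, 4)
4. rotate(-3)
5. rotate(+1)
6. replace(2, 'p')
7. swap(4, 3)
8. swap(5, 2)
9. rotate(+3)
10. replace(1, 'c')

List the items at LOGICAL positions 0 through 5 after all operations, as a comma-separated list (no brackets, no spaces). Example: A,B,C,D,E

Answer: B,c,p,F,C,A

Derivation:
After op 1 (rotate(-2)): offset=4, physical=[A,B,C,D,E,F], logical=[E,F,A,B,C,D]
After op 2 (rotate(-1)): offset=3, physical=[A,B,C,D,E,F], logical=[D,E,F,A,B,C]
After op 3 (swap(2, 4)): offset=3, physical=[A,F,C,D,E,B], logical=[D,E,B,A,F,C]
After op 4 (rotate(-3)): offset=0, physical=[A,F,C,D,E,B], logical=[A,F,C,D,E,B]
After op 5 (rotate(+1)): offset=1, physical=[A,F,C,D,E,B], logical=[F,C,D,E,B,A]
After op 6 (replace(2, 'p')): offset=1, physical=[A,F,C,p,E,B], logical=[F,C,p,E,B,A]
After op 7 (swap(4, 3)): offset=1, physical=[A,F,C,p,B,E], logical=[F,C,p,B,E,A]
After op 8 (swap(5, 2)): offset=1, physical=[p,F,C,A,B,E], logical=[F,C,A,B,E,p]
After op 9 (rotate(+3)): offset=4, physical=[p,F,C,A,B,E], logical=[B,E,p,F,C,A]
After op 10 (replace(1, 'c')): offset=4, physical=[p,F,C,A,B,c], logical=[B,c,p,F,C,A]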